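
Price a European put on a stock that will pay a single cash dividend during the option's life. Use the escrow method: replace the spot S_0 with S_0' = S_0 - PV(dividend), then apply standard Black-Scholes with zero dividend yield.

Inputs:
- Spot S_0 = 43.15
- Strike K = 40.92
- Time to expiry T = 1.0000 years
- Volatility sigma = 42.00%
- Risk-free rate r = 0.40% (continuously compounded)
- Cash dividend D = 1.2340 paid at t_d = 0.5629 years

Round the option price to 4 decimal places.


PV(D) = D * exp(-r * t_d) = 1.2340 * 0.99775093 = 1.23122465
S_0' = S_0 - PV(D) = 43.1500 - 1.23122465 = 41.91877535
d1 = (ln(S_0'/K) + (r + sigma^2/2)*T) / (sigma*sqrt(T)) = 0.27694020
d2 = d1 - sigma*sqrt(T) = -0.14305980
exp(-rT) = 0.99600799
N(-d1) = 0.39091301; N(-d2) = 0.55687852
P = K * exp(-rT) * N(-d2) - S_0' * N(-d1) = 40.9200 * 0.99600799 * 0.55687852 - 41.91877535 * 0.39091301 = 6.3099

Answer: Price = 6.3099


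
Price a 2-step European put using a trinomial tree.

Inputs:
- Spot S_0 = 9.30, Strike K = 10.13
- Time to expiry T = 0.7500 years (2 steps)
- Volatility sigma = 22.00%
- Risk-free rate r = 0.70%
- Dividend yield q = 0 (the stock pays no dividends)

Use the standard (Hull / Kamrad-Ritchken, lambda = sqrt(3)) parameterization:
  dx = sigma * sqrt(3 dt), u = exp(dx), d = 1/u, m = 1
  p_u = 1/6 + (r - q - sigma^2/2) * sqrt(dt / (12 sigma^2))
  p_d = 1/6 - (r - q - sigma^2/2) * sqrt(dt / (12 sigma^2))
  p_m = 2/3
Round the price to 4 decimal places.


Answer: Price = V(0,0) = 1.2138

Derivation:
dt = T/N = 0.375000; dx = sigma*sqrt(3*dt) = 0.233345
u = exp(dx) = 1.262817; d = 1/u = 0.791880
p_u = 0.152846, p_m = 0.666667, p_d = 0.180487
Discount per step: exp(-r*dt) = 0.997378
Stock lattice S(k, j) with j the centered position index:
  k=0: S(0,+0) = 9.3000
  k=1: S(1,-1) = 7.3645; S(1,+0) = 9.3000; S(1,+1) = 11.7442
  k=2: S(2,-2) = 5.8318; S(2,-1) = 7.3645; S(2,+0) = 9.3000; S(2,+1) = 11.7442; S(2,+2) = 14.8308
Terminal payoffs V(N, j) = max(K - S_T, 0):
  V(2,-2) = 4.298210; V(2,-1) = 2.765515; V(2,+0) = 0.830000; V(2,+1) = 0.000000; V(2,+2) = 0.000000
Backward induction: V(k, j) = exp(-r*dt) * [p_u * V(k+1, j+1) + p_m * V(k+1, j) + p_d * V(k+1, j-1)]
  V(1,-1) = exp(-r*dt) * [p_u*0.830000 + p_m*2.765515 + p_d*4.298210] = 2.739112
  V(1,+0) = exp(-r*dt) * [p_u*0.000000 + p_m*0.830000 + p_d*2.765515] = 1.049715
  V(1,+1) = exp(-r*dt) * [p_u*0.000000 + p_m*0.000000 + p_d*0.830000] = 0.149412
  V(0,+0) = exp(-r*dt) * [p_u*0.149412 + p_m*1.049715 + p_d*2.739112] = 1.213831


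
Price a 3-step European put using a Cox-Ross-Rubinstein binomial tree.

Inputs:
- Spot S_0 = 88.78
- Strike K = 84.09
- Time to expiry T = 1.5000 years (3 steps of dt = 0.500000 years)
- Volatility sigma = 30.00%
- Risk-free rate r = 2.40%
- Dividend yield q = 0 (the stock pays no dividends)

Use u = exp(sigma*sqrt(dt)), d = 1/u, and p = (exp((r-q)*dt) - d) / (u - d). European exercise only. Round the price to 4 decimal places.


dt = T/N = 0.500000
u = exp(sigma*sqrt(dt)) = 1.236311; d = 1/u = 0.808858
p = (exp((r-q)*dt) - d) / (u - d) = 0.475407
Discount per step: exp(-r*dt) = 0.988072
Stock lattice S(k, i) with i counting down-moves:
  k=0: S(0,0) = 88.7800
  k=1: S(1,0) = 109.7597; S(1,1) = 71.8104
  k=2: S(2,0) = 135.6971; S(2,1) = 88.7800; S(2,2) = 58.0844
  k=3: S(3,0) = 167.7639; S(3,1) = 109.7597; S(3,2) = 71.8104; S(3,3) = 46.9820
Terminal payoffs V(N, i) = max(K - S_T, 0):
  V(3,0) = 0.000000; V(3,1) = 0.000000; V(3,2) = 12.279596; V(3,3) = 37.107965
Backward induction: V(k, i) = exp(-r*dt) * [p * V(k+1, i) + (1-p) * V(k+1, i+1)].
  V(2,0) = exp(-r*dt) * [p*0.000000 + (1-p)*0.000000] = 0.000000
  V(2,1) = exp(-r*dt) * [p*0.000000 + (1-p)*12.279596] = 6.364947
  V(2,2) = exp(-r*dt) * [p*12.279596 + (1-p)*37.107965] = 25.002538
  V(1,0) = exp(-r*dt) * [p*0.000000 + (1-p)*6.364947] = 3.299176
  V(1,1) = exp(-r*dt) * [p*6.364947 + (1-p)*25.002538] = 15.949543
  V(0,0) = exp(-r*dt) * [p*3.299176 + (1-p)*15.949543] = 9.816952

Answer: Price = V(0,0) = 9.8170


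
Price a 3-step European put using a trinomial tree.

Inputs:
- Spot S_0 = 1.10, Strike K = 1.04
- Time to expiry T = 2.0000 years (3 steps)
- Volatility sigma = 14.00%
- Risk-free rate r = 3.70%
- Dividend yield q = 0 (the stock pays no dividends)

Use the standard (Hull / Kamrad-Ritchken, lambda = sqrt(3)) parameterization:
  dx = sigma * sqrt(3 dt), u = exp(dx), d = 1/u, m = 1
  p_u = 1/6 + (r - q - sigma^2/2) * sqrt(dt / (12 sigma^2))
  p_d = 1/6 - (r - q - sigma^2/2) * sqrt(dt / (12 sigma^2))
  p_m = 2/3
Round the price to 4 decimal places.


dt = T/N = 0.666667; dx = sigma*sqrt(3*dt) = 0.197990
u = exp(dx) = 1.218950; d = 1/u = 0.820378
p_u = 0.212460, p_m = 0.666667, p_d = 0.120873
Discount per step: exp(-r*dt) = 0.975635
Stock lattice S(k, j) with j the centered position index:
  k=0: S(0,+0) = 1.1000
  k=1: S(1,-1) = 0.9024; S(1,+0) = 1.1000; S(1,+1) = 1.3408
  k=2: S(2,-2) = 0.7403; S(2,-1) = 0.9024; S(2,+0) = 1.1000; S(2,+1) = 1.3408; S(2,+2) = 1.6344
  k=3: S(3,-3) = 0.6073; S(3,-2) = 0.7403; S(3,-1) = 0.9024; S(3,+0) = 1.1000; S(3,+1) = 1.3408; S(3,+2) = 1.6344; S(3,+3) = 1.9923
Terminal payoffs V(N, j) = max(K - S_T, 0):
  V(3,-3) = 0.432656; V(3,-2) = 0.299678; V(3,-1) = 0.137584; V(3,+0) = 0.000000; V(3,+1) = 0.000000; V(3,+2) = 0.000000; V(3,+3) = 0.000000
Backward induction: V(k, j) = exp(-r*dt) * [p_u * V(k+1, j+1) + p_m * V(k+1, j) + p_d * V(k+1, j-1)]
  V(2,-2) = exp(-r*dt) * [p_u*0.137584 + p_m*0.299678 + p_d*0.432656] = 0.274459
  V(2,-1) = exp(-r*dt) * [p_u*0.000000 + p_m*0.137584 + p_d*0.299678] = 0.124828
  V(2,+0) = exp(-r*dt) * [p_u*0.000000 + p_m*0.000000 + p_d*0.137584] = 0.016225
  V(2,+1) = exp(-r*dt) * [p_u*0.000000 + p_m*0.000000 + p_d*0.000000] = 0.000000
  V(2,+2) = exp(-r*dt) * [p_u*0.000000 + p_m*0.000000 + p_d*0.000000] = 0.000000
  V(1,-1) = exp(-r*dt) * [p_u*0.016225 + p_m*0.124828 + p_d*0.274459] = 0.116921
  V(1,+0) = exp(-r*dt) * [p_u*0.000000 + p_m*0.016225 + p_d*0.124828] = 0.025274
  V(1,+1) = exp(-r*dt) * [p_u*0.000000 + p_m*0.000000 + p_d*0.016225] = 0.001913
  V(0,+0) = exp(-r*dt) * [p_u*0.001913 + p_m*0.025274 + p_d*0.116921] = 0.030624

Answer: Price = V(0,0) = 0.0306


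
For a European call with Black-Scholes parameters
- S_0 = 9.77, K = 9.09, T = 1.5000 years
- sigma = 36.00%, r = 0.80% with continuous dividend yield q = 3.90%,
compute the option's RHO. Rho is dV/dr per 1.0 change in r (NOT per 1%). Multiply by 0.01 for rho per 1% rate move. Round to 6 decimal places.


d1 = 0.2786103111; d2 = -0.1622978426
phi(d1) = 0.3837552168; exp(-qT) = 0.9431782404; exp(-rT) = 0.9880717129
N(d2) = 0.4355356568
Rho = K*T*exp(-rT)*N(d2) = 9.0900 * 1.5000 * 0.9880717129 * 0.4355356568 = 5.867692

Answer: Rho = 5.867692


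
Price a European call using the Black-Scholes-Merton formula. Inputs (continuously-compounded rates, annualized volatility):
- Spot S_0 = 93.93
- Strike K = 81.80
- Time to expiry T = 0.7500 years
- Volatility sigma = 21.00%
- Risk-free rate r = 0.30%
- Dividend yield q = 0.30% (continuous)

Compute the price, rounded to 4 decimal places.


d1 = (ln(S/K) + (r - q + 0.5*sigma^2) * T) / (sigma * sqrt(T)) = 0.85123468
d2 = d1 - sigma * sqrt(T) = 0.66936935
exp(-rT) = 0.99775253; exp(-qT) = 0.99775253
C = S_0 * exp(-qT) * N(d1) - K * exp(-rT) * N(d2)
N(d1) = 0.80268050; N(d2) = 0.74837005
C = 93.9300 * 0.99775253 * 0.80268050 - 81.8000 * 0.99775253 * 0.74837005 = 14.1472

Answer: Price = 14.1472


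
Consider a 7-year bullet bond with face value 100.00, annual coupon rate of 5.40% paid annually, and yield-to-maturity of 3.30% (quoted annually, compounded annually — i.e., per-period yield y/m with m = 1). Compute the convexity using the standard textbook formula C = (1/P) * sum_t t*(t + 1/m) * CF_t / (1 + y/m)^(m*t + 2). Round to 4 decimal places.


Coupon per period c = face * coupon_rate / m = 5.400000
Periods per year m = 1; per-period yield y/m = 0.033000
Number of cashflows N = 7
Cashflows (t years, CF_t, discount factor 1/(1+y/m)^(m*t), PV):
  t = 1.0000: CF_t = 5.400000, DF = 0.968054, PV = 5.227493
  t = 2.0000: CF_t = 5.400000, DF = 0.937129, PV = 5.060496
  t = 3.0000: CF_t = 5.400000, DF = 0.907192, PV = 4.898835
  t = 4.0000: CF_t = 5.400000, DF = 0.878211, PV = 4.742338
  t = 5.0000: CF_t = 5.400000, DF = 0.850156, PV = 4.590840
  t = 6.0000: CF_t = 5.400000, DF = 0.822997, PV = 4.444182
  t = 7.0000: CF_t = 105.400000, DF = 0.796705, PV = 83.972747
Price P = sum_t PV_t = 112.936930
Convexity numerator sum_t t*(t + 1/m) * CF_t / (1+y/m)^(m*t + 2):
  t = 1.0000: term = 9.797670
  t = 2.0000: term = 28.454026
  t = 3.0000: term = 55.090079
  t = 4.0000: term = 88.883639
  t = 5.0000: term = 129.066271
  t = 6.0000: term = 174.920407
  t = 7.0000: term = 4406.824388
Convexity = (1/P) * sum = 4893.036480 / 112.936930 = 43.325389

Answer: Convexity = 43.3254


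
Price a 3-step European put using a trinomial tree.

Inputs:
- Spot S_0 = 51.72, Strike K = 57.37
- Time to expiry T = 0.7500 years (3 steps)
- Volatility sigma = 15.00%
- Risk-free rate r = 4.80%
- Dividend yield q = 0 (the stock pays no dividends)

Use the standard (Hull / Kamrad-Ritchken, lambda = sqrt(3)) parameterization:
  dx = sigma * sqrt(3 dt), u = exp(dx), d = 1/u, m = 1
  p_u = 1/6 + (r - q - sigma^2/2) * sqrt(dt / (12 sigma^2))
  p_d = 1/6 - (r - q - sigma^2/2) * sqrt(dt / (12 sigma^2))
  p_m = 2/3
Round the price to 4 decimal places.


dt = T/N = 0.250000; dx = sigma*sqrt(3*dt) = 0.129904
u = exp(dx) = 1.138719; d = 1/u = 0.878180
p_u = 0.202029, p_m = 0.666667, p_d = 0.131304
Discount per step: exp(-r*dt) = 0.988072
Stock lattice S(k, j) with j the centered position index:
  k=0: S(0,+0) = 51.7200
  k=1: S(1,-1) = 45.4195; S(1,+0) = 51.7200; S(1,+1) = 58.8945
  k=2: S(2,-2) = 39.8865; S(2,-1) = 45.4195; S(2,+0) = 51.7200; S(2,+1) = 58.8945; S(2,+2) = 67.0643
  k=3: S(3,-3) = 35.0275; S(3,-2) = 39.8865; S(3,-1) = 45.4195; S(3,+0) = 51.7200; S(3,+1) = 58.8945; S(3,+2) = 67.0643; S(3,+3) = 76.3674
Terminal payoffs V(N, j) = max(K - S_T, 0):
  V(3,-3) = 22.342512; V(3,-2) = 17.483539; V(3,-1) = 11.950536; V(3,+0) = 5.650000; V(3,+1) = 0.000000; V(3,+2) = 0.000000; V(3,+3) = 0.000000
Backward induction: V(k, j) = exp(-r*dt) * [p_u * V(k+1, j+1) + p_m * V(k+1, j) + p_d * V(k+1, j-1)]
  V(2,-2) = exp(-r*dt) * [p_u*11.950536 + p_m*17.483539 + p_d*22.342512] = 16.800887
  V(2,-1) = exp(-r*dt) * [p_u*5.650000 + p_m*11.950536 + p_d*17.483539] = 11.268116
  V(2,+0) = exp(-r*dt) * [p_u*0.000000 + p_m*5.650000 + p_d*11.950536] = 5.272172
  V(2,+1) = exp(-r*dt) * [p_u*0.000000 + p_m*0.000000 + p_d*5.650000] = 0.733018
  V(2,+2) = exp(-r*dt) * [p_u*0.000000 + p_m*0.000000 + p_d*0.000000] = 0.000000
  V(1,-1) = exp(-r*dt) * [p_u*5.272172 + p_m*11.268116 + p_d*16.800887] = 10.654608
  V(1,+0) = exp(-r*dt) * [p_u*0.733018 + p_m*5.272172 + p_d*11.268116] = 5.081081
  V(1,+1) = exp(-r*dt) * [p_u*0.000000 + p_m*0.733018 + p_d*5.272172] = 1.166849
  V(0,+0) = exp(-r*dt) * [p_u*1.166849 + p_m*5.081081 + p_d*10.654608] = 4.962212

Answer: Price = V(0,0) = 4.9622


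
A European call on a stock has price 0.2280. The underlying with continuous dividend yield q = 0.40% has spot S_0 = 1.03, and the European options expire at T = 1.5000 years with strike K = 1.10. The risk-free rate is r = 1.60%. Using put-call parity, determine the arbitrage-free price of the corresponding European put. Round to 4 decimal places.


Answer: Put price = 0.2781

Derivation:
Put-call parity: C - P = S_0 * exp(-qT) - K * exp(-rT).
S_0 * exp(-qT) = 1.0300 * 0.99401796 = 1.02383850
K * exp(-rT) = 1.1000 * 0.97628571 = 1.07391428
P = C - S*exp(-qT) + K*exp(-rT)
P = 0.2280 - 1.02383850 + 1.07391428 = 0.2781


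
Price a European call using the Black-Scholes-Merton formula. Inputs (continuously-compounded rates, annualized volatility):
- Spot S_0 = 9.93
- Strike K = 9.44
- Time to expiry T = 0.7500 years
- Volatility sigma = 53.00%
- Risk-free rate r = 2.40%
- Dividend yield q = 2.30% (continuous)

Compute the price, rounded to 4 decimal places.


d1 = (ln(S/K) + (r - q + 0.5*sigma^2) * T) / (sigma * sqrt(T)) = 0.34138176
d2 = d1 - sigma * sqrt(T) = -0.11761170
exp(-rT) = 0.98216103; exp(-qT) = 0.98289793
C = S_0 * exp(-qT) * N(d1) - K * exp(-rT) * N(d2)
N(d1) = 0.63359190; N(d2) = 0.45318767
C = 9.9300 * 0.98289793 * 0.63359190 - 9.4400 * 0.98216103 * 0.45318767 = 1.9822

Answer: Price = 1.9822


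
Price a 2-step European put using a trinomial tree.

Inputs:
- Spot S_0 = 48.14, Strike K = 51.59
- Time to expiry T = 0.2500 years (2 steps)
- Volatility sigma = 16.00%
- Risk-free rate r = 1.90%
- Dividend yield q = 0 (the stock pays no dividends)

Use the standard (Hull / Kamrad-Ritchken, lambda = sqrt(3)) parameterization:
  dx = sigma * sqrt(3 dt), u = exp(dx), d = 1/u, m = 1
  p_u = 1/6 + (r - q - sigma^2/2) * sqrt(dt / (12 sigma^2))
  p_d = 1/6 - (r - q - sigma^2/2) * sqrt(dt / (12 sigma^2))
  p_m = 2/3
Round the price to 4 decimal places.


Answer: Price = V(0,0) = 3.7484

Derivation:
dt = T/N = 0.125000; dx = sigma*sqrt(3*dt) = 0.097980
u = exp(dx) = 1.102940; d = 1/u = 0.906667
p_u = 0.170622, p_m = 0.666667, p_d = 0.162712
Discount per step: exp(-r*dt) = 0.997628
Stock lattice S(k, j) with j the centered position index:
  k=0: S(0,+0) = 48.1400
  k=1: S(1,-1) = 43.6470; S(1,+0) = 48.1400; S(1,+1) = 53.0955
  k=2: S(2,-2) = 39.5733; S(2,-1) = 43.6470; S(2,+0) = 48.1400; S(2,+1) = 53.0955; S(2,+2) = 58.5612
Terminal payoffs V(N, j) = max(K - S_T, 0):
  V(2,-2) = 12.016716; V(2,-1) = 7.943031; V(2,+0) = 3.450000; V(2,+1) = 0.000000; V(2,+2) = 0.000000
Backward induction: V(k, j) = exp(-r*dt) * [p_u * V(k+1, j+1) + p_m * V(k+1, j) + p_d * V(k+1, j-1)]
  V(1,-1) = exp(-r*dt) * [p_u*3.450000 + p_m*7.943031 + p_d*12.016716] = 7.820663
  V(1,+0) = exp(-r*dt) * [p_u*0.000000 + p_m*3.450000 + p_d*7.943031] = 3.583903
  V(1,+1) = exp(-r*dt) * [p_u*0.000000 + p_m*0.000000 + p_d*3.450000] = 0.560024
  V(0,+0) = exp(-r*dt) * [p_u*0.560024 + p_m*3.583903 + p_d*7.820663] = 3.748421


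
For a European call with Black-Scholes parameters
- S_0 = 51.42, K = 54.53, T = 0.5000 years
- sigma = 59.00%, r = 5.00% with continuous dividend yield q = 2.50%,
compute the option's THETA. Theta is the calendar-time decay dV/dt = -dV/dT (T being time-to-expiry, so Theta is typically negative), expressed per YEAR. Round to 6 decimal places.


d1 = 0.0977993226; d2 = -0.3193936783
phi(d1) = 0.3970389521; exp(-qT) = 0.9875778005; exp(-rT) = 0.9753099120
Theta = -S*exp(-qT)*phi(d1)*sigma/(2*sqrt(T)) - r*K*exp(-rT)*N(d2) + q*S*exp(-qT)*N(d1)
N(d1) = 0.5389541774; N(d2) = 0.3747140020; sqrt(T) = 0.7071067812
Term 1 = -51.4200 * 0.9875778005 * 0.3970389521 * 0.5900 / (2 * 0.7071067812) = -8.4115013904
Term 2 = -0.0500 * 54.5300 * 0.9753099120 * 0.3747140020 = -0.9964329073
Term 3 = 0.0250 * 51.4200 * 0.9875778005 * 0.5389541774 = 0.6842191773
Theta = -8.4115013904 + (-0.9964329073) + (0.6842191773) = -8.723715

Answer: Theta = -8.723715


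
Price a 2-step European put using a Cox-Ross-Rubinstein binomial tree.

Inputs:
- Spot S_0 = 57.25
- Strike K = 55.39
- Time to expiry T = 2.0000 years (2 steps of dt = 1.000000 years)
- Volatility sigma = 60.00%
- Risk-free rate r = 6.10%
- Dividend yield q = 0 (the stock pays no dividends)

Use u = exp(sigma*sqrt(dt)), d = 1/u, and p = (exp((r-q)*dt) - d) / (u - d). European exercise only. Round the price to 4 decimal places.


Answer: Price = V(0,0) = 12.0044

Derivation:
dt = T/N = 1.000000
u = exp(sigma*sqrt(dt)) = 1.822119; d = 1/u = 0.548812
p = (exp((r-q)*dt) - d) / (u - d) = 0.403742
Discount per step: exp(-r*dt) = 0.940823
Stock lattice S(k, i) with i counting down-moves:
  k=0: S(0,0) = 57.2500
  k=1: S(1,0) = 104.3163; S(1,1) = 31.4195
  k=2: S(2,0) = 190.0767; S(2,1) = 57.2500; S(2,2) = 17.2434
Terminal payoffs V(N, i) = max(K - S_T, 0):
  V(2,0) = 0.000000; V(2,1) = 0.000000; V(2,2) = 38.146631
Backward induction: V(k, i) = exp(-r*dt) * [p * V(k+1, i) + (1-p) * V(k+1, i+1)].
  V(1,0) = exp(-r*dt) * [p*0.000000 + (1-p)*0.000000] = 0.000000
  V(1,1) = exp(-r*dt) * [p*0.000000 + (1-p)*38.146631] = 21.399253
  V(0,0) = exp(-r*dt) * [p*0.000000 + (1-p)*21.399253] = 12.004416


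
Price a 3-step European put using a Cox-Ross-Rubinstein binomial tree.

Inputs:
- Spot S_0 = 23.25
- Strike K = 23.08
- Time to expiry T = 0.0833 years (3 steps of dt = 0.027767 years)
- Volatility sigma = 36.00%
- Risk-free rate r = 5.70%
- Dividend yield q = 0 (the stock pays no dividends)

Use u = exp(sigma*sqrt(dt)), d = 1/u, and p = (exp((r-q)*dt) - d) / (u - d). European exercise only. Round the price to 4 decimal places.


dt = T/N = 0.027767
u = exp(sigma*sqrt(dt)) = 1.061824; d = 1/u = 0.941776
p = (exp((r-q)*dt) - d) / (u - d) = 0.498202
Discount per step: exp(-r*dt) = 0.998419
Stock lattice S(k, i) with i counting down-moves:
  k=0: S(0,0) = 23.2500
  k=1: S(1,0) = 24.6874; S(1,1) = 21.8963
  k=2: S(2,0) = 26.2137; S(2,1) = 23.2500; S(2,2) = 20.6214
  k=3: S(3,0) = 27.8343; S(3,1) = 24.6874; S(3,2) = 21.8963; S(3,3) = 19.4207
Terminal payoffs V(N, i) = max(K - S_T, 0):
  V(3,0) = 0.000000; V(3,1) = 0.000000; V(3,2) = 1.183712; V(3,3) = 3.659268
Backward induction: V(k, i) = exp(-r*dt) * [p * V(k+1, i) + (1-p) * V(k+1, i+1)].
  V(2,0) = exp(-r*dt) * [p*0.000000 + (1-p)*0.000000] = 0.000000
  V(2,1) = exp(-r*dt) * [p*0.000000 + (1-p)*1.183712] = 0.593045
  V(2,2) = exp(-r*dt) * [p*1.183712 + (1-p)*3.659268] = 2.422105
  V(1,0) = exp(-r*dt) * [p*0.000000 + (1-p)*0.593045] = 0.297118
  V(1,1) = exp(-r*dt) * [p*0.593045 + (1-p)*2.422105] = 1.508475
  V(0,0) = exp(-r*dt) * [p*0.297118 + (1-p)*1.508475] = 0.903544

Answer: Price = V(0,0) = 0.9035


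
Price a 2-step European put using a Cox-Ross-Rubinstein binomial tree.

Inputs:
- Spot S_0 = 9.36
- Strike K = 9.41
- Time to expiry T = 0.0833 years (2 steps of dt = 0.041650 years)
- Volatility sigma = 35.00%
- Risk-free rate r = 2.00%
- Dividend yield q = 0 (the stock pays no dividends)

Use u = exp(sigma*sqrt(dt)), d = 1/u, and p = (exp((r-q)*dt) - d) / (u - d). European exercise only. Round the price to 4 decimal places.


dt = T/N = 0.041650
u = exp(sigma*sqrt(dt)) = 1.074042; d = 1/u = 0.931062
p = (exp((r-q)*dt) - d) / (u - d) = 0.487979
Discount per step: exp(-r*dt) = 0.999167
Stock lattice S(k, i) with i counting down-moves:
  k=0: S(0,0) = 9.3600
  k=1: S(1,0) = 10.0530; S(1,1) = 8.7147
  k=2: S(2,0) = 10.7974; S(2,1) = 9.3600; S(2,2) = 8.1140
Terminal payoffs V(N, i) = max(K - S_T, 0):
  V(2,0) = 0.000000; V(2,1) = 0.050000; V(2,2) = 1.296032
Backward induction: V(k, i) = exp(-r*dt) * [p * V(k+1, i) + (1-p) * V(k+1, i+1)].
  V(1,0) = exp(-r*dt) * [p*0.000000 + (1-p)*0.050000] = 0.025580
  V(1,1) = exp(-r*dt) * [p*0.050000 + (1-p)*1.296032] = 0.687422
  V(0,0) = exp(-r*dt) * [p*0.025580 + (1-p)*0.687422] = 0.364154

Answer: Price = V(0,0) = 0.3642


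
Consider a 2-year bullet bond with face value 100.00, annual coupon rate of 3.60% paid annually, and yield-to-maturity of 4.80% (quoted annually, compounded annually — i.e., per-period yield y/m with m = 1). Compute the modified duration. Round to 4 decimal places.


Coupon per period c = face * coupon_rate / m = 3.600000
Periods per year m = 1; per-period yield y/m = 0.048000
Number of cashflows N = 2
Cashflows (t years, CF_t, discount factor 1/(1+y/m)^(m*t), PV):
  t = 1.0000: CF_t = 3.600000, DF = 0.954198, PV = 3.435115
  t = 2.0000: CF_t = 103.600000, DF = 0.910495, PV = 94.327254
Price P = sum_t PV_t = 97.762368
First compute Macaulay numerator sum_t t * PV_t:
  t * PV_t at t = 1.0000: 3.435115
  t * PV_t at t = 2.0000: 188.654507
Macaulay duration D = 192.089622 / 97.762368 = 1.964863
Modified duration = D / (1 + y/m) = 1.964863 / (1 + 0.048000) = 1.874869

Answer: Modified duration = 1.8749


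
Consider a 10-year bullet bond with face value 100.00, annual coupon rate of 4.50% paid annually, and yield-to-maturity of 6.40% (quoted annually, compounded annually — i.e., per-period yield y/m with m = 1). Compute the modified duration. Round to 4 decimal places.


Coupon per period c = face * coupon_rate / m = 4.500000
Periods per year m = 1; per-period yield y/m = 0.064000
Number of cashflows N = 10
Cashflows (t years, CF_t, discount factor 1/(1+y/m)^(m*t), PV):
  t = 1.0000: CF_t = 4.500000, DF = 0.939850, PV = 4.229323
  t = 2.0000: CF_t = 4.500000, DF = 0.883317, PV = 3.974928
  t = 3.0000: CF_t = 4.500000, DF = 0.830185, PV = 3.735835
  t = 4.0000: CF_t = 4.500000, DF = 0.780249, PV = 3.511123
  t = 5.0000: CF_t = 4.500000, DF = 0.733317, PV = 3.299927
  t = 6.0000: CF_t = 4.500000, DF = 0.689208, PV = 3.101435
  t = 7.0000: CF_t = 4.500000, DF = 0.647752, PV = 2.914883
  t = 8.0000: CF_t = 4.500000, DF = 0.608789, PV = 2.739552
  t = 9.0000: CF_t = 4.500000, DF = 0.572170, PV = 2.574767
  t = 10.0000: CF_t = 104.500000, DF = 0.537754, PV = 56.195302
Price P = sum_t PV_t = 86.277074
First compute Macaulay numerator sum_t t * PV_t:
  t * PV_t at t = 1.0000: 4.229323
  t * PV_t at t = 2.0000: 7.949856
  t * PV_t at t = 3.0000: 11.207504
  t * PV_t at t = 4.0000: 14.044491
  t * PV_t at t = 5.0000: 16.499637
  t * PV_t at t = 6.0000: 18.608613
  t * PV_t at t = 7.0000: 20.404181
  t * PV_t at t = 8.0000: 21.916413
  t * PV_t at t = 9.0000: 23.172899
  t * PV_t at t = 10.0000: 561.953022
Macaulay duration D = 699.985937 / 86.277074 = 8.113232
Modified duration = D / (1 + y/m) = 8.113232 / (1 + 0.064000) = 7.625218

Answer: Modified duration = 7.6252


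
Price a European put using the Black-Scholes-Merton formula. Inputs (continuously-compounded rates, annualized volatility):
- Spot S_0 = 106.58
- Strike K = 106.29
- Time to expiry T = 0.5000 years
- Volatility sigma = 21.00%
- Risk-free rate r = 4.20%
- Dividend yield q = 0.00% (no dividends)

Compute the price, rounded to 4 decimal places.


Answer: Price = 5.0639

Derivation:
d1 = (ln(S/K) + (r - q + 0.5*sigma^2) * T) / (sigma * sqrt(T)) = 0.23401645
d2 = d1 - sigma * sqrt(T) = 0.08552402
exp(-rT) = 0.97921896; exp(-qT) = 1.00000000
P = K * exp(-rT) * N(-d2) - S_0 * exp(-qT) * N(-d1)
N(-d1) = 0.40748611; N(-d2) = 0.46592240
P = 106.2900 * 0.97921896 * 0.46592240 - 106.5800 * 1.00000000 * 0.40748611 = 5.0639


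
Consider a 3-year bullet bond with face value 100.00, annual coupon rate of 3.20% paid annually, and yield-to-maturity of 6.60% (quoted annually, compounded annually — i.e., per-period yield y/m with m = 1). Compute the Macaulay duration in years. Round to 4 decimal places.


Coupon per period c = face * coupon_rate / m = 3.200000
Periods per year m = 1; per-period yield y/m = 0.066000
Number of cashflows N = 3
Cashflows (t years, CF_t, discount factor 1/(1+y/m)^(m*t), PV):
  t = 1.0000: CF_t = 3.200000, DF = 0.938086, PV = 3.001876
  t = 2.0000: CF_t = 3.200000, DF = 0.880006, PV = 2.816019
  t = 3.0000: CF_t = 103.200000, DF = 0.825521, PV = 85.193818
Price P = sum_t PV_t = 91.011713
Macaulay numerator sum_t t * PV_t:
  t * PV_t at t = 1.0000: 3.001876
  t * PV_t at t = 2.0000: 5.632038
  t * PV_t at t = 3.0000: 255.581455
Macaulay duration D = (sum_t t * PV_t) / P = 264.215369 / 91.011713 = 2.903092

Answer: Macaulay duration = 2.9031 years


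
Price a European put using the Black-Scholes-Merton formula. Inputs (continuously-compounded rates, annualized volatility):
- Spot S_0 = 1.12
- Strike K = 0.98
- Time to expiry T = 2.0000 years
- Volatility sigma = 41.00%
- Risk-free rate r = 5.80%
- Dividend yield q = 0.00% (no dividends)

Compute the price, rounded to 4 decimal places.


Answer: Price = 0.1236

Derivation:
d1 = (ln(S/K) + (r - q + 0.5*sigma^2) * T) / (sigma * sqrt(T)) = 0.72026827
d2 = d1 - sigma * sqrt(T) = 0.14044071
exp(-rT) = 0.89047522; exp(-qT) = 1.00000000
P = K * exp(-rT) * N(-d2) - S_0 * exp(-qT) * N(-d1)
N(-d1) = 0.23567992; N(-d2) = 0.44415590
P = 0.9800 * 0.89047522 * 0.44415590 - 1.1200 * 1.00000000 * 0.23567992 = 0.1236


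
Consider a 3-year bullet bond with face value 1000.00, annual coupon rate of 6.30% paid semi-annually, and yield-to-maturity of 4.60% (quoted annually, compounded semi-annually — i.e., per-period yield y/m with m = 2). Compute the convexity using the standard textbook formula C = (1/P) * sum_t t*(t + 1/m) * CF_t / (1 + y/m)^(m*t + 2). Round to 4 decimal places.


Answer: Convexity = 9.0823

Derivation:
Coupon per period c = face * coupon_rate / m = 31.500000
Periods per year m = 2; per-period yield y/m = 0.023000
Number of cashflows N = 6
Cashflows (t years, CF_t, discount factor 1/(1+y/m)^(m*t), PV):
  t = 0.5000: CF_t = 31.500000, DF = 0.977517, PV = 30.791789
  t = 1.0000: CF_t = 31.500000, DF = 0.955540, PV = 30.099500
  t = 1.5000: CF_t = 31.500000, DF = 0.934056, PV = 29.422776
  t = 2.0000: CF_t = 31.500000, DF = 0.913056, PV = 28.761267
  t = 2.5000: CF_t = 31.500000, DF = 0.892528, PV = 28.114631
  t = 3.0000: CF_t = 1031.500000, DF = 0.872461, PV = 899.943884
Price P = sum_t PV_t = 1047.133848
Convexity numerator sum_t t*(t + 1/m) * CF_t / (1+y/m)^(m*t + 2):
  t = 0.5000: term = 14.711388
  t = 1.0000: term = 43.141901
  t = 1.5000: term = 84.343892
  t = 2.0000: term = 137.412663
  t = 2.5000: term = 201.484843
  t = 3.0000: term = 9029.287087
Convexity = (1/P) * sum = 9510.381775 / 1047.133848 = 9.082298


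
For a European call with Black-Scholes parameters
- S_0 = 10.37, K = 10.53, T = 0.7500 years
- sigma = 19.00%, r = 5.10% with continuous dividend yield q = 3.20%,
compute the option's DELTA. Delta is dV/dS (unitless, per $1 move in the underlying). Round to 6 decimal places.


d1 = 0.0758224755; d2 = -0.0887223512
phi(d1) = 0.3977971579; exp(-qT) = 0.9762857098; exp(-rT) = 0.9624722927
N(d1) = 0.5302198326
Delta = exp(-qT) * N(d1) = 0.9762857098 * 0.5302198326 = 0.517646

Answer: Delta = 0.517646


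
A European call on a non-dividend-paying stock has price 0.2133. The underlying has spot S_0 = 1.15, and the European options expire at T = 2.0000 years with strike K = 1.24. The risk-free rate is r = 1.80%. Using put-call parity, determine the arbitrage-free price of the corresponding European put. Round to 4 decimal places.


Answer: Put price = 0.2595

Derivation:
Put-call parity: C - P = S_0 * exp(-qT) - K * exp(-rT).
S_0 * exp(-qT) = 1.1500 * 1.00000000 = 1.15000000
K * exp(-rT) = 1.2400 * 0.96464029 = 1.19615396
P = C - S*exp(-qT) + K*exp(-rT)
P = 0.2133 - 1.15000000 + 1.19615396 = 0.2595


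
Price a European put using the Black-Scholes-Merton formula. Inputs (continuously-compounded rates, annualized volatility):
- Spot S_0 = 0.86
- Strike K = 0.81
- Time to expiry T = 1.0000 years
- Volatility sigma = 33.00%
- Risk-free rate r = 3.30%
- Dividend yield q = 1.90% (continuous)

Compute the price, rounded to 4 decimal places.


d1 = (ln(S/K) + (r - q + 0.5*sigma^2) * T) / (sigma * sqrt(T)) = 0.38893376
d2 = d1 - sigma * sqrt(T) = 0.05893376
exp(-rT) = 0.96753856; exp(-qT) = 0.98117936
P = K * exp(-rT) * N(-d2) - S_0 * exp(-qT) * N(-d1)
N(-d1) = 0.34866257; N(-d2) = 0.47650243
P = 0.8100 * 0.96753856 * 0.47650243 - 0.8600 * 0.98117936 * 0.34866257 = 0.0792

Answer: Price = 0.0792


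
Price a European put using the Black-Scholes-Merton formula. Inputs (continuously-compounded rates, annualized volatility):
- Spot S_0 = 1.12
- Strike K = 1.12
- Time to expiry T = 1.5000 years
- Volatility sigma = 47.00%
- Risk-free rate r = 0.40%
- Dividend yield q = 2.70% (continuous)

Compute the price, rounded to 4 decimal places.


d1 = (ln(S/K) + (r - q + 0.5*sigma^2) * T) / (sigma * sqrt(T)) = 0.22788072
d2 = d1 - sigma * sqrt(T) = -0.34774937
exp(-rT) = 0.99401796; exp(-qT) = 0.96030916
P = K * exp(-rT) * N(-d2) - S_0 * exp(-qT) * N(-d1)
N(-d1) = 0.40986949; N(-d2) = 0.63598579
P = 1.1200 * 0.99401796 * 0.63598579 - 1.1200 * 0.96030916 * 0.40986949 = 0.2672

Answer: Price = 0.2672


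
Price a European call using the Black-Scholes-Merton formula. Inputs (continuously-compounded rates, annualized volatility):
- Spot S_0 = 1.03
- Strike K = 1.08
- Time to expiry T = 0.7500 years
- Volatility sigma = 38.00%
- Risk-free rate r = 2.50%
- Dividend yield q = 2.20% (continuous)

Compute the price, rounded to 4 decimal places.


d1 = (ln(S/K) + (r - q + 0.5*sigma^2) * T) / (sigma * sqrt(T)) = 0.02734137
d2 = d1 - sigma * sqrt(T) = -0.30174829
exp(-rT) = 0.98142469; exp(-qT) = 0.98363538
C = S_0 * exp(-qT) * N(d1) - K * exp(-rT) * N(d2)
N(d1) = 0.51090627; N(d2) = 0.38142198
C = 1.0300 * 0.98363538 * 0.51090627 - 1.0800 * 0.98142469 * 0.38142198 = 0.1133

Answer: Price = 0.1133


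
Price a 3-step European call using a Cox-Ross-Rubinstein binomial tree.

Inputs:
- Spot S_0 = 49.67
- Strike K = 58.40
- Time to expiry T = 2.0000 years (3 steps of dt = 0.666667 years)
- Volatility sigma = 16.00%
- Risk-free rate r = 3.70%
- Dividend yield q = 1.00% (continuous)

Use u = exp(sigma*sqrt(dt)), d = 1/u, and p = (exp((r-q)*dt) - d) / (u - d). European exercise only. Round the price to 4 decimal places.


Answer: Price = V(0,0) = 2.1683

Derivation:
dt = T/N = 0.666667
u = exp(sigma*sqrt(dt)) = 1.139557; d = 1/u = 0.877534
p = (exp((r-q)*dt) - d) / (u - d) = 0.536705
Discount per step: exp(-r*dt) = 0.975635
Stock lattice S(k, i) with i counting down-moves:
  k=0: S(0,0) = 49.6700
  k=1: S(1,0) = 56.6018; S(1,1) = 43.5871
  k=2: S(2,0) = 64.5010; S(2,1) = 49.6700; S(2,2) = 38.2492
  k=3: S(3,0) = 73.5025; S(3,1) = 56.6018; S(3,2) = 43.5871; S(3,3) = 33.5650
Terminal payoffs V(N, i) = max(S_T - K, 0):
  V(3,0) = 15.102505; V(3,1) = 0.000000; V(3,2) = 0.000000; V(3,3) = 0.000000
Backward induction: V(k, i) = exp(-r*dt) * [p * V(k+1, i) + (1-p) * V(k+1, i+1)].
  V(2,0) = exp(-r*dt) * [p*15.102505 + (1-p)*0.000000] = 7.908095
  V(2,1) = exp(-r*dt) * [p*0.000000 + (1-p)*0.000000] = 0.000000
  V(2,2) = exp(-r*dt) * [p*0.000000 + (1-p)*0.000000] = 0.000000
  V(1,0) = exp(-r*dt) * [p*7.908095 + (1-p)*0.000000] = 4.140901
  V(1,1) = exp(-r*dt) * [p*0.000000 + (1-p)*0.000000] = 0.000000
  V(0,0) = exp(-r*dt) * [p*4.140901 + (1-p)*0.000000] = 2.168292


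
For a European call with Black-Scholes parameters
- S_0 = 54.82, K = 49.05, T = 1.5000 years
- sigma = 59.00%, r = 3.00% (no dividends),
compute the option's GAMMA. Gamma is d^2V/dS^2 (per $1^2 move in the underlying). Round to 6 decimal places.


d1 = 0.5774843739; d2 = -0.1451151003
phi(d1) = 0.3376712013; exp(-qT) = 1.0000000000; exp(-rT) = 0.9559974818
Gamma = exp(-qT) * phi(d1) / (S * sigma * sqrt(T)) = 1.0000000000 * 0.3376712013 / (54.8200 * 0.5900 * 1.2247448714) = 0.008524

Answer: Gamma = 0.008524


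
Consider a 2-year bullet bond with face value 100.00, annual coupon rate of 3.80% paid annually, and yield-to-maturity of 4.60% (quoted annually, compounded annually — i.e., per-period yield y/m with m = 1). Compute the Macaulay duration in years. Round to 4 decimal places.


Coupon per period c = face * coupon_rate / m = 3.800000
Periods per year m = 1; per-period yield y/m = 0.046000
Number of cashflows N = 2
Cashflows (t years, CF_t, discount factor 1/(1+y/m)^(m*t), PV):
  t = 1.0000: CF_t = 3.800000, DF = 0.956023, PV = 3.632887
  t = 2.0000: CF_t = 103.800000, DF = 0.913980, PV = 94.871111
Price P = sum_t PV_t = 98.503998
Macaulay numerator sum_t t * PV_t:
  t * PV_t at t = 1.0000: 3.632887
  t * PV_t at t = 2.0000: 189.742221
Macaulay duration D = (sum_t t * PV_t) / P = 193.375108 / 98.503998 = 1.963119

Answer: Macaulay duration = 1.9631 years


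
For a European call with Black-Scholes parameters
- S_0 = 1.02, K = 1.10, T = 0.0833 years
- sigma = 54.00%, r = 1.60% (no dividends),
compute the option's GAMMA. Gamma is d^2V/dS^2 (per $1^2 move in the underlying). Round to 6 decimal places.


Answer: Gamma = 2.318444

Derivation:
d1 = -0.3979997577; d2 = -0.5538531503
phi(d1) = 0.3685641727; exp(-qT) = 1.0000000000; exp(-rT) = 0.9986680878
Gamma = exp(-qT) * phi(d1) / (S * sigma * sqrt(T)) = 1.0000000000 * 0.3685641727 / (1.0200 * 0.5400 * 0.2886173938) = 2.318444


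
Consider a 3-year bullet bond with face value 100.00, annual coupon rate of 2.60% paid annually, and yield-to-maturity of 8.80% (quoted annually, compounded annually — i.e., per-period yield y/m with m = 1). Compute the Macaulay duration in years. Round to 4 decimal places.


Coupon per period c = face * coupon_rate / m = 2.600000
Periods per year m = 1; per-period yield y/m = 0.088000
Number of cashflows N = 3
Cashflows (t years, CF_t, discount factor 1/(1+y/m)^(m*t), PV):
  t = 1.0000: CF_t = 2.600000, DF = 0.919118, PV = 2.389706
  t = 2.0000: CF_t = 2.600000, DF = 0.844777, PV = 2.196421
  t = 3.0000: CF_t = 102.600000, DF = 0.776450, PV = 79.663737
Price P = sum_t PV_t = 84.249864
Macaulay numerator sum_t t * PV_t:
  t * PV_t at t = 1.0000: 2.389706
  t * PV_t at t = 2.0000: 4.392842
  t * PV_t at t = 3.0000: 238.991211
Macaulay duration D = (sum_t t * PV_t) / P = 245.773758 / 84.249864 = 2.917201

Answer: Macaulay duration = 2.9172 years


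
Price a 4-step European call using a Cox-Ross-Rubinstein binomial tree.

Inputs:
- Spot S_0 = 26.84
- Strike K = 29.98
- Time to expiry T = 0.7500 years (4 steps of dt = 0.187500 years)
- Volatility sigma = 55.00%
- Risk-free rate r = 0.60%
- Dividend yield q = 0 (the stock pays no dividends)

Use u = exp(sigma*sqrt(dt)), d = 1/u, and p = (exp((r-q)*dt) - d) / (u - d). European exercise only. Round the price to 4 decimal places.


Answer: Price = V(0,0) = 4.0728

Derivation:
dt = T/N = 0.187500
u = exp(sigma*sqrt(dt)) = 1.268908; d = 1/u = 0.788079
p = (exp((r-q)*dt) - d) / (u - d) = 0.443082
Discount per step: exp(-r*dt) = 0.998876
Stock lattice S(k, i) with i counting down-moves:
  k=0: S(0,0) = 26.8400
  k=1: S(1,0) = 34.0575; S(1,1) = 21.1520
  k=2: S(2,0) = 43.2158; S(2,1) = 26.8400; S(2,2) = 16.6695
  k=3: S(3,0) = 54.8370; S(3,1) = 34.0575; S(3,2) = 21.1520; S(3,3) = 13.1369
  k=4: S(4,0) = 69.5831; S(4,1) = 43.2158; S(4,2) = 26.8400; S(4,3) = 16.6695; S(4,4) = 10.3529
Terminal payoffs V(N, i) = max(S_T - K, 0):
  V(4,0) = 39.603068; V(4,1) = 13.235848; V(4,2) = 0.000000; V(4,3) = 0.000000; V(4,4) = 0.000000
Backward induction: V(k, i) = exp(-r*dt) * [p * V(k+1, i) + (1-p) * V(k+1, i+1)].
  V(3,0) = exp(-r*dt) * [p*39.603068 + (1-p)*13.235848] = 24.890660
  V(3,1) = exp(-r*dt) * [p*13.235848 + (1-p)*0.000000] = 5.857967
  V(3,2) = exp(-r*dt) * [p*0.000000 + (1-p)*0.000000] = 0.000000
  V(3,3) = exp(-r*dt) * [p*0.000000 + (1-p)*0.000000] = 0.000000
  V(2,0) = exp(-r*dt) * [p*24.890660 + (1-p)*5.857967] = 14.274935
  V(2,1) = exp(-r*dt) * [p*5.857967 + (1-p)*0.000000] = 2.592639
  V(2,2) = exp(-r*dt) * [p*0.000000 + (1-p)*0.000000] = 0.000000
  V(1,0) = exp(-r*dt) * [p*14.274935 + (1-p)*2.592639] = 7.760114
  V(1,1) = exp(-r*dt) * [p*2.592639 + (1-p)*0.000000] = 1.147459
  V(0,0) = exp(-r*dt) * [p*7.760114 + (1-p)*1.147459] = 4.072821


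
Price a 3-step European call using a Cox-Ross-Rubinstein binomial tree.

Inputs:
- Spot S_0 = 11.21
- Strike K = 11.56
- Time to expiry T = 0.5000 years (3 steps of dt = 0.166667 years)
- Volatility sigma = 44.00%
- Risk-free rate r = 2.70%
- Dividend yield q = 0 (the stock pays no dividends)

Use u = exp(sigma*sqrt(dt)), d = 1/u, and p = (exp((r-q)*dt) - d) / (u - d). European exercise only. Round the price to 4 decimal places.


dt = T/N = 0.166667
u = exp(sigma*sqrt(dt)) = 1.196774; d = 1/u = 0.835580
p = (exp((r-q)*dt) - d) / (u - d) = 0.467700
Discount per step: exp(-r*dt) = 0.995510
Stock lattice S(k, i) with i counting down-moves:
  k=0: S(0,0) = 11.2100
  k=1: S(1,0) = 13.4158; S(1,1) = 9.3669
  k=2: S(2,0) = 16.0557; S(2,1) = 11.2100; S(2,2) = 7.8268
  k=3: S(3,0) = 19.2151; S(3,1) = 13.4158; S(3,2) = 9.3669; S(3,3) = 6.5399
Terminal payoffs V(N, i) = max(S_T - K, 0):
  V(3,0) = 7.655053; V(3,1) = 1.855832; V(3,2) = 0.000000; V(3,3) = 0.000000
Backward induction: V(k, i) = exp(-r*dt) * [p * V(k+1, i) + (1-p) * V(k+1, i+1)].
  V(2,0) = exp(-r*dt) * [p*7.655053 + (1-p)*1.855832] = 4.547616
  V(2,1) = exp(-r*dt) * [p*1.855832 + (1-p)*0.000000] = 0.864075
  V(2,2) = exp(-r*dt) * [p*0.000000 + (1-p)*0.000000] = 0.000000
  V(1,0) = exp(-r*dt) * [p*4.547616 + (1-p)*0.864075] = 2.575252
  V(1,1) = exp(-r*dt) * [p*0.864075 + (1-p)*0.000000] = 0.402313
  V(0,0) = exp(-r*dt) * [p*2.575252 + (1-p)*0.402313] = 1.412227

Answer: Price = V(0,0) = 1.4122


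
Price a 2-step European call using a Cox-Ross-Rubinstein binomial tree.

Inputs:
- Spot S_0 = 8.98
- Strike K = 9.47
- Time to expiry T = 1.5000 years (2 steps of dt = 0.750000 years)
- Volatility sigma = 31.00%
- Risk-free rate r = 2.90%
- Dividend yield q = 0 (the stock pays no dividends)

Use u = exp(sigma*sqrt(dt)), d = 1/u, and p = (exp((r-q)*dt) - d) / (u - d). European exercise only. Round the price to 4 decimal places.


dt = T/N = 0.750000
u = exp(sigma*sqrt(dt)) = 1.307959; d = 1/u = 0.764550
p = (exp((r-q)*dt) - d) / (u - d) = 0.473747
Discount per step: exp(-r*dt) = 0.978485
Stock lattice S(k, i) with i counting down-moves:
  k=0: S(0,0) = 8.9800
  k=1: S(1,0) = 11.7455; S(1,1) = 6.8657
  k=2: S(2,0) = 15.3626; S(2,1) = 8.9800; S(2,2) = 5.2491
Terminal payoffs V(N, i) = max(S_T - K, 0):
  V(2,0) = 5.892595; V(2,1) = 0.000000; V(2,2) = 0.000000
Backward induction: V(k, i) = exp(-r*dt) * [p * V(k+1, i) + (1-p) * V(k+1, i+1)].
  V(1,0) = exp(-r*dt) * [p*5.892595 + (1-p)*0.000000] = 2.731536
  V(1,1) = exp(-r*dt) * [p*0.000000 + (1-p)*0.000000] = 0.000000
  V(0,0) = exp(-r*dt) * [p*2.731536 + (1-p)*0.000000] = 1.266215

Answer: Price = V(0,0) = 1.2662


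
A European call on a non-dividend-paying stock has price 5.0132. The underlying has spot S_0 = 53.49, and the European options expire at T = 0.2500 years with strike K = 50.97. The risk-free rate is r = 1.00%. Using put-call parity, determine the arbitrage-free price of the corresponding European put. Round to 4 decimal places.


Put-call parity: C - P = S_0 * exp(-qT) - K * exp(-rT).
S_0 * exp(-qT) = 53.4900 * 1.00000000 = 53.49000000
K * exp(-rT) = 50.9700 * 0.99750312 = 50.84273415
P = C - S*exp(-qT) + K*exp(-rT)
P = 5.0132 - 53.49000000 + 50.84273415 = 2.3659

Answer: Put price = 2.3659


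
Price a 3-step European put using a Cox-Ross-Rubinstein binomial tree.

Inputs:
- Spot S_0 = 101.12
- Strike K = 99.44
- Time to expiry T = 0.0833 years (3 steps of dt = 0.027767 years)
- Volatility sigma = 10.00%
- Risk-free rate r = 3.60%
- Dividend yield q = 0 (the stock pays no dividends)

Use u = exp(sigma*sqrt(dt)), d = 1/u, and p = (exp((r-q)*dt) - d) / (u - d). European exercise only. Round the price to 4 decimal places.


dt = T/N = 0.027767
u = exp(sigma*sqrt(dt)) = 1.016803; d = 1/u = 0.983475
p = (exp((r-q)*dt) - d) / (u - d) = 0.525842
Discount per step: exp(-r*dt) = 0.999001
Stock lattice S(k, i) with i counting down-moves:
  k=0: S(0,0) = 101.1200
  k=1: S(1,0) = 102.8191; S(1,1) = 99.4490
  k=2: S(2,0) = 104.5468; S(2,1) = 101.1200; S(2,2) = 97.8055
  k=3: S(3,0) = 106.3035; S(3,1) = 102.8191; S(3,2) = 99.4490; S(3,3) = 96.1893
Terminal payoffs V(N, i) = max(K - S_T, 0):
  V(3,0) = 0.000000; V(3,1) = 0.000000; V(3,2) = 0.000000; V(3,3) = 3.250719
Backward induction: V(k, i) = exp(-r*dt) * [p * V(k+1, i) + (1-p) * V(k+1, i+1)].
  V(2,0) = exp(-r*dt) * [p*0.000000 + (1-p)*0.000000] = 0.000000
  V(2,1) = exp(-r*dt) * [p*0.000000 + (1-p)*0.000000] = 0.000000
  V(2,2) = exp(-r*dt) * [p*0.000000 + (1-p)*3.250719] = 1.539815
  V(1,0) = exp(-r*dt) * [p*0.000000 + (1-p)*0.000000] = 0.000000
  V(1,1) = exp(-r*dt) * [p*0.000000 + (1-p)*1.539815] = 0.729386
  V(0,0) = exp(-r*dt) * [p*0.000000 + (1-p)*0.729386] = 0.345499

Answer: Price = V(0,0) = 0.3455


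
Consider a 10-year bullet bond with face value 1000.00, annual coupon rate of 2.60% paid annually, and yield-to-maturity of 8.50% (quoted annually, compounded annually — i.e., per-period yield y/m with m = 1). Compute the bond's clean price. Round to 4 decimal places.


Coupon per period c = face * coupon_rate / m = 26.000000
Periods per year m = 1; per-period yield y/m = 0.085000
Number of cashflows N = 10
Cashflows (t years, CF_t, discount factor 1/(1+y/m)^(m*t), PV):
  t = 1.0000: CF_t = 26.000000, DF = 0.921659, PV = 23.963134
  t = 2.0000: CF_t = 26.000000, DF = 0.849455, PV = 22.085837
  t = 3.0000: CF_t = 26.000000, DF = 0.782908, PV = 20.355611
  t = 4.0000: CF_t = 26.000000, DF = 0.721574, PV = 18.760931
  t = 5.0000: CF_t = 26.000000, DF = 0.665045, PV = 17.291181
  t = 6.0000: CF_t = 26.000000, DF = 0.612945, PV = 15.936572
  t = 7.0000: CF_t = 26.000000, DF = 0.564926, PV = 14.688085
  t = 8.0000: CF_t = 26.000000, DF = 0.520669, PV = 13.537406
  t = 9.0000: CF_t = 26.000000, DF = 0.479880, PV = 12.476872
  t = 10.0000: CF_t = 1026.000000, DF = 0.442285, PV = 453.784836
Price P = sum_t PV_t = 612.880465

Answer: Price = 612.8805
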